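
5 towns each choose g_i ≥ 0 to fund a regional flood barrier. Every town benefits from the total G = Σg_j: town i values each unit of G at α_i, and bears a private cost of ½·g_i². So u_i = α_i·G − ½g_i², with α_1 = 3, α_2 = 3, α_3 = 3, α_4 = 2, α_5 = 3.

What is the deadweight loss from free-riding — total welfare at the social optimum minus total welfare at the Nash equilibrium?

Town i's FOC: ∂u_i/∂g_i = α_i − g_i = 0, so g_i* = α_i.
NE contributions = (3, 3, 3, 2, 3); G = 14.
W^NE = (Σα)·G − ½Σα_i² = 14² − ½·40 = 176.
Planner sets g_i = Σα_j = 14 for every i, so G^SO = 5·14 = 70.
W^SO = (Σα)·G^SO − ½·5·(Σα)² = (5/2)·14² = 490.
Deadweight loss = W^SO − W^NE = 314.

314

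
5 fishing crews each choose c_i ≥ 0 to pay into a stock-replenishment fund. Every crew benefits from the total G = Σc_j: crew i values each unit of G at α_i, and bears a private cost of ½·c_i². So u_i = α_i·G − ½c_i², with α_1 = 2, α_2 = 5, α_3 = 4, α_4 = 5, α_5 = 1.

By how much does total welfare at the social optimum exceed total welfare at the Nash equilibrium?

Crew i's FOC: ∂u_i/∂c_i = α_i − c_i = 0, so c_i* = α_i.
NE contributions = (2, 5, 4, 5, 1); G = 17.
W^NE = (Σα)·G − ½Σα_i² = 17² − ½·71 = 253.5.
Planner sets c_i = Σα_j = 17 for every i, so G^SO = 5·17 = 85.
W^SO = (Σα)·G^SO − ½·5·(Σα)² = (5/2)·17² = 722.5.
Deadweight loss = W^SO − W^NE = 469.

469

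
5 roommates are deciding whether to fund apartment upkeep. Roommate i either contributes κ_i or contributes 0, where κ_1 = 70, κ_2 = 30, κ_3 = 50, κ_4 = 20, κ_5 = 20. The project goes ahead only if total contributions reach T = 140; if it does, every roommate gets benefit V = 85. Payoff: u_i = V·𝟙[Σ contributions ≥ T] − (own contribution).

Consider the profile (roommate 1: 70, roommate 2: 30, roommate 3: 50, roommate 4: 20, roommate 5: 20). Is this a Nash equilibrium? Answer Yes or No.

No

Total = 190 ≥ 140: provided.
Roommate 1 (pledges 70, payoff 15): dropping to 0 → total 120, payoff 0. No gain.
Roommate 2 (pledges 30, payoff 55): dropping to 0 → total 160, payoff 85. Profitable deviation.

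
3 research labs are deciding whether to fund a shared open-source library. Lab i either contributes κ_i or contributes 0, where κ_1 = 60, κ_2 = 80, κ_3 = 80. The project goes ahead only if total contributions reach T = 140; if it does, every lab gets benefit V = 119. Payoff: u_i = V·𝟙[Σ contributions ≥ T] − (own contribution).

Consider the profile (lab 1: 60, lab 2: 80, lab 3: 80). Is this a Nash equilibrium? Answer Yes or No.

No

Total = 220 ≥ 140: provided.
Lab 1 (pledges 60, payoff 59): dropping to 0 → total 160, payoff 119. Profitable deviation.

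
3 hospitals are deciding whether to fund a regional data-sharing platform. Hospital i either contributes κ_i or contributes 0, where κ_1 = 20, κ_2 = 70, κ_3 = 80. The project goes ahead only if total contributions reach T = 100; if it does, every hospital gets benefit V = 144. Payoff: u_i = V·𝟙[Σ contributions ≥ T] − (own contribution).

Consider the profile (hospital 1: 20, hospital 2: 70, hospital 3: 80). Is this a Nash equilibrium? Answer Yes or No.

No

Total = 170 ≥ 100: provided.
Hospital 1 (pledges 20, payoff 124): dropping to 0 → total 150, payoff 144. Profitable deviation.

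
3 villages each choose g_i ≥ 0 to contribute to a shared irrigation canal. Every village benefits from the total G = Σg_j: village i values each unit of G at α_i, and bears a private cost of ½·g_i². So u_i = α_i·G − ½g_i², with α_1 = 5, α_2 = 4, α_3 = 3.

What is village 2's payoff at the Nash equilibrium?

40

Village i's FOC: ∂u_i/∂g_i = α_i − g_i = 0, so g_i* = α_i.
NE contributions = (5, 4, 3); G = 12.
u_2 = α_2·G − ½·(g_2)² = 4·12 − ½·4² = 40.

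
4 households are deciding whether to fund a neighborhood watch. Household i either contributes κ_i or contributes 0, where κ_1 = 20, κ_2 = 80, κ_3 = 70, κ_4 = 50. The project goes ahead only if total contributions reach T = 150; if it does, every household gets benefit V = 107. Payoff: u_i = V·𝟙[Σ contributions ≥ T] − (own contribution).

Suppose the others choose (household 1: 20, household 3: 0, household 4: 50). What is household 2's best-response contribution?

80

Others' total = 70. Contributing 80 brings total to 150 ≥ 150: gain V − κ_2 = 27.
Best response: 80.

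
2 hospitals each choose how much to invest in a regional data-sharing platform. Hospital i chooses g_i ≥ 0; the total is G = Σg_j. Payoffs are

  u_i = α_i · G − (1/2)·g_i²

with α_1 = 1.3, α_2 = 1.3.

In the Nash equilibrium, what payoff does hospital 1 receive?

Hospital i's FOC: ∂u_i/∂g_i = α_i − g_i = 0, so g_i* = α_i.
NE contributions = (1.3, 1.3); G = 2.6.
u_1 = α_1·G − ½·(g_1)² = 1.3·2.6 − ½·1.3² = 2.535.

2.535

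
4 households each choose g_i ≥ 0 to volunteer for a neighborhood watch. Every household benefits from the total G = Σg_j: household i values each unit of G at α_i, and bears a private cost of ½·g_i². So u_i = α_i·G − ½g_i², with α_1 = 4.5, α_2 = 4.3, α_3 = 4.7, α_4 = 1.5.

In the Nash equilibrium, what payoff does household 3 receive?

59.455

Household i's FOC: ∂u_i/∂g_i = α_i − g_i = 0, so g_i* = α_i.
NE contributions = (4.5, 4.3, 4.7, 1.5); G = 15.
u_3 = α_3·G − ½·(g_3)² = 4.7·15 − ½·4.7² = 59.455.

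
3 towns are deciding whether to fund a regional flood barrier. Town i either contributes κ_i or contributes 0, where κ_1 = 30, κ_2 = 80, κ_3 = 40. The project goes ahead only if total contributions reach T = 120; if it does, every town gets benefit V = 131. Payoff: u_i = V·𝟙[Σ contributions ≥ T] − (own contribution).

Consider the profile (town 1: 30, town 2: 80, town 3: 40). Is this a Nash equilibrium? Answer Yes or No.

Total = 150 ≥ 120: provided.
Town 1 (pledges 30, payoff 101): dropping to 0 → total 120, payoff 131. Profitable deviation.

No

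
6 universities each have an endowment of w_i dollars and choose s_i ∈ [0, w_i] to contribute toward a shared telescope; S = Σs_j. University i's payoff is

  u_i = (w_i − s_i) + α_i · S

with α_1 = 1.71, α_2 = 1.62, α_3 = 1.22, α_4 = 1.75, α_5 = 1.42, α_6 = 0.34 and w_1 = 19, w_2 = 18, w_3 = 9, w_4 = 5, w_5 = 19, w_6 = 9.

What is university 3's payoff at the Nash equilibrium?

85.4

∂u_i/∂s_i = α_i − 1, so university i contributes w_i if α_i > 1, else 0.
α_i > 1 for i ∈ {1, 2, 3, 4, 5}; NE contributions (19, 18, 9, 5, 19, 0), S = 70.
u_3 = (9 − 9) + 1.22·70 = 85.4.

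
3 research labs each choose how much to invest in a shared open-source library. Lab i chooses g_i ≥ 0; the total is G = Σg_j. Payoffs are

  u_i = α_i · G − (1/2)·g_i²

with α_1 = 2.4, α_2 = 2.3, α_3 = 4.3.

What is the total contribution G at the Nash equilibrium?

Lab i's FOC: ∂u_i/∂g_i = α_i − g_i = 0, so g_i* = α_i.
NE contributions = (2.4, 2.3, 4.3); G = 9.

9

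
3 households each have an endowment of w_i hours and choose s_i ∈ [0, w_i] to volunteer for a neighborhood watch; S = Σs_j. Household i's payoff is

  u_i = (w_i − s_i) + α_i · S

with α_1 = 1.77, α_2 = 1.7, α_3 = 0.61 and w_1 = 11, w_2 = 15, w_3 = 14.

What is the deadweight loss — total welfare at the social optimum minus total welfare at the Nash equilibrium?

43.12

∂u_i/∂s_i = α_i − 1, so household i contributes w_i if α_i > 1, else 0.
α_i > 1 for i ∈ {1, 2}; NE contributions (11, 15, 0), S = 26.
W^NE = Σw_i − S^NE + (Σα_i)·S^NE = 40 + 3.08·26 = 120.08.
Planner: ∂(Σu_j)/∂s_i = Σα_j − 1 = 3.08 > 0, so everyone contributes w_i; S^SO = 40, W^SO = 40 + 3.08·40 = 163.2.
Deadweight loss = 43.12.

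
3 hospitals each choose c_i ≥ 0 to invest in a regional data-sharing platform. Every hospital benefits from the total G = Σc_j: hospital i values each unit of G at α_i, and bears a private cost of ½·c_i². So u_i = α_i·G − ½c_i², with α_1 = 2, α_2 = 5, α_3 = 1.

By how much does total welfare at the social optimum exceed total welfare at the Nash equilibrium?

Hospital i's FOC: ∂u_i/∂c_i = α_i − c_i = 0, so c_i* = α_i.
NE contributions = (2, 5, 1); G = 8.
W^NE = (Σα)·G − ½Σα_i² = 8² − ½·30 = 49.
Planner sets c_i = Σα_j = 8 for every i, so G^SO = 3·8 = 24.
W^SO = (Σα)·G^SO − ½·3·(Σα)² = (3/2)·8² = 96.
Deadweight loss = W^SO − W^NE = 47.

47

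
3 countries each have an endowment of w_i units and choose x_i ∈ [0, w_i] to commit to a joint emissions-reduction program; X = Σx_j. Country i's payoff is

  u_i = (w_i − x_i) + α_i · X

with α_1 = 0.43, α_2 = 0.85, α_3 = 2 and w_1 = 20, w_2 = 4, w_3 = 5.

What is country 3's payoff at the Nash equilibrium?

10

∂u_i/∂x_i = α_i − 1, so country i contributes w_i if α_i > 1, else 0.
α_i > 1 for i ∈ {3}; NE contributions (0, 0, 5), X = 5.
u_3 = (5 − 5) + 2·5 = 10.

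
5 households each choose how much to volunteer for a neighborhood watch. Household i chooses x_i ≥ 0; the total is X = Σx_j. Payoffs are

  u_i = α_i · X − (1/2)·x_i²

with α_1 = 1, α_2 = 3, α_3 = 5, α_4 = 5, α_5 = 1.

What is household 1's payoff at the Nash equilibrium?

Household i's FOC: ∂u_i/∂x_i = α_i − x_i = 0, so x_i* = α_i.
NE contributions = (1, 3, 5, 5, 1); X = 15.
u_1 = α_1·X − ½·(x_1)² = 1·15 − ½·1² = 14.5.

14.5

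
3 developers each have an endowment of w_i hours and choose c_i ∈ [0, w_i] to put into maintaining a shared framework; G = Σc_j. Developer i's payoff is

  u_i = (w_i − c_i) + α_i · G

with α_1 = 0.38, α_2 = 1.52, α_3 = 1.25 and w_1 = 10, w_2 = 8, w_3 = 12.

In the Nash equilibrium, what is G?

20

∂u_i/∂c_i = α_i − 1, so developer i contributes w_i if α_i > 1, else 0.
α_i > 1 for i ∈ {2, 3}; NE contributions (0, 8, 12), G = 20.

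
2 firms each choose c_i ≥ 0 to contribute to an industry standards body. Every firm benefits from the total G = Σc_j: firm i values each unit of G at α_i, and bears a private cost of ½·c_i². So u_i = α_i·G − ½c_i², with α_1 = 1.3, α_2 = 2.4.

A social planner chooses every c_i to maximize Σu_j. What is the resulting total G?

Planner FOC: ∂(Σu_j)/∂c_i = (Σα_j) − c_i = 0, so c_i^SO = Σα_j = 3.7 for every i; G^SO = 7.4.

7.4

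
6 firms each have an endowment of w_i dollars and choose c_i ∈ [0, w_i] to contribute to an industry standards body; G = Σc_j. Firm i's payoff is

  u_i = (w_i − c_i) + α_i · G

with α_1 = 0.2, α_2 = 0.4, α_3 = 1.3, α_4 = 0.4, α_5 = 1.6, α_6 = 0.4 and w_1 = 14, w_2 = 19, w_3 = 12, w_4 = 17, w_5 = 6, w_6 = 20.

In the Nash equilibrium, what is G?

∂u_i/∂c_i = α_i − 1, so firm i contributes w_i if α_i > 1, else 0.
α_i > 1 for i ∈ {3, 5}; NE contributions (0, 0, 12, 0, 6, 0), G = 18.

18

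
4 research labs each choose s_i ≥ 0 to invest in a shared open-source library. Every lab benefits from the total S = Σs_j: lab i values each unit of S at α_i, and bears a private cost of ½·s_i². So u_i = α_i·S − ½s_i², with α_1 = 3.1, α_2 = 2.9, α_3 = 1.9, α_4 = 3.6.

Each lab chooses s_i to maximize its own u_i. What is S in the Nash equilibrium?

Lab i's FOC: ∂u_i/∂s_i = α_i − s_i = 0, so s_i* = α_i.
NE contributions = (3.1, 2.9, 1.9, 3.6); S = 11.5.

11.5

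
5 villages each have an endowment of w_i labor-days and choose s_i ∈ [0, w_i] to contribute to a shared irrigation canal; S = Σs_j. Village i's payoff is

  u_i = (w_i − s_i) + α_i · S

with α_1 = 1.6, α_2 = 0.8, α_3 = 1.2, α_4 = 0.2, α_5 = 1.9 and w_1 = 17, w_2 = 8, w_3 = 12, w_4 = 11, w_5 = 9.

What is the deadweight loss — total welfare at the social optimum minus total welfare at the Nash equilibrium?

89.3

∂u_i/∂s_i = α_i − 1, so village i contributes w_i if α_i > 1, else 0.
α_i > 1 for i ∈ {1, 3, 5}; NE contributions (17, 0, 12, 0, 9), S = 38.
W^NE = Σw_i − S^NE + (Σα_i)·S^NE = 57 + 4.7·38 = 235.6.
Planner: ∂(Σu_j)/∂s_i = Σα_j − 1 = 4.7 > 0, so everyone contributes w_i; S^SO = 57, W^SO = 57 + 4.7·57 = 324.9.
Deadweight loss = 89.3.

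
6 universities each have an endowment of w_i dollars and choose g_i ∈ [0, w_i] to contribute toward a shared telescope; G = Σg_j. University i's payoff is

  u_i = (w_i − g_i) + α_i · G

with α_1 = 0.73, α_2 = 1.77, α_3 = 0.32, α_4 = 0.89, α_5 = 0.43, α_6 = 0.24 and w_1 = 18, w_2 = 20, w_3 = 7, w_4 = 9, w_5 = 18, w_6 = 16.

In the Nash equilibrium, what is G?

∂u_i/∂g_i = α_i − 1, so university i contributes w_i if α_i > 1, else 0.
α_i > 1 for i ∈ {2}; NE contributions (0, 20, 0, 0, 0, 0), G = 20.

20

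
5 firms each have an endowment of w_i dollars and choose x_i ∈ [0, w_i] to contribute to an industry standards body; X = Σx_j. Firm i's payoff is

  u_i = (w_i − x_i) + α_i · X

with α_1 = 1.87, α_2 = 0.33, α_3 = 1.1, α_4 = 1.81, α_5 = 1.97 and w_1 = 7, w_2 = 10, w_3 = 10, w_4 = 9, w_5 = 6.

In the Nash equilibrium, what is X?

32

∂u_i/∂x_i = α_i − 1, so firm i contributes w_i if α_i > 1, else 0.
α_i > 1 for i ∈ {1, 3, 4, 5}; NE contributions (7, 0, 10, 9, 6), X = 32.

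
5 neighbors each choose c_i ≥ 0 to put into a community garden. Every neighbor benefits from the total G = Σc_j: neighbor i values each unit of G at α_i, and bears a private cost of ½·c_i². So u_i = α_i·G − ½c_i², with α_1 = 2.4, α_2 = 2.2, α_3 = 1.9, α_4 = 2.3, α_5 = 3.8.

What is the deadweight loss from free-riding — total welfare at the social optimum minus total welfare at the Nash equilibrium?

255.11

Neighbor i's FOC: ∂u_i/∂c_i = α_i − c_i = 0, so c_i* = α_i.
NE contributions = (2.4, 2.2, 1.9, 2.3, 3.8); G = 12.6.
W^NE = (Σα)·G − ½Σα_i² = 12.6² − ½·33.94 = 141.79.
Planner sets c_i = Σα_j = 12.6 for every i, so G^SO = 5·12.6 = 63.
W^SO = (Σα)·G^SO − ½·5·(Σα)² = (5/2)·12.6² = 396.9.
Deadweight loss = W^SO − W^NE = 255.11.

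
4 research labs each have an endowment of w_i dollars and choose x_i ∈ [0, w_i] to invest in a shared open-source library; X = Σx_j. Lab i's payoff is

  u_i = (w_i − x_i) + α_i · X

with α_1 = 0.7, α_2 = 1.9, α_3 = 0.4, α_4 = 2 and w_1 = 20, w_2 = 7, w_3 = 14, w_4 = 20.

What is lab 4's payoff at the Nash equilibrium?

54

∂u_i/∂x_i = α_i − 1, so lab i contributes w_i if α_i > 1, else 0.
α_i > 1 for i ∈ {2, 4}; NE contributions (0, 7, 0, 20), X = 27.
u_4 = (20 − 20) + 2·27 = 54.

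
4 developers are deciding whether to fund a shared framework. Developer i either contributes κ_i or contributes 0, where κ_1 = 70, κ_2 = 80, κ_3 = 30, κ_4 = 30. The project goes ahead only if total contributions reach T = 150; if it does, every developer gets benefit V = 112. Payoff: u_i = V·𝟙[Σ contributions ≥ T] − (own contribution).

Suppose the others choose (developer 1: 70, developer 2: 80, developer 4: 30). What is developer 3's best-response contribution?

0

Others' total = 180 ≥ 150; contributing adds cost 30 for no extra benefit.
Best response: 0.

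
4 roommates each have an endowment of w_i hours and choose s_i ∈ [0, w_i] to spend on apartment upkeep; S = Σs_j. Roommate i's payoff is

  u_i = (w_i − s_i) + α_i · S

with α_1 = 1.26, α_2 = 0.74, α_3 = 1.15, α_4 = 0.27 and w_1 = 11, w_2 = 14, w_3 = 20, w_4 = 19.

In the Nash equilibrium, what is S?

31

∂u_i/∂s_i = α_i − 1, so roommate i contributes w_i if α_i > 1, else 0.
α_i > 1 for i ∈ {1, 3}; NE contributions (11, 0, 20, 0), S = 31.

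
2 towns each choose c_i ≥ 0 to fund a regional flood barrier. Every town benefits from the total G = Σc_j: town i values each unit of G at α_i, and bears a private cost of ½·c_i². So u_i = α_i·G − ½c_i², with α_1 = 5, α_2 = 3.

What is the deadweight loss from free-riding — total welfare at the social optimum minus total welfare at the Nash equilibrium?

Town i's FOC: ∂u_i/∂c_i = α_i − c_i = 0, so c_i* = α_i.
NE contributions = (5, 3); G = 8.
W^NE = (Σα)·G − ½Σα_i² = 8² − ½·34 = 47.
Planner sets c_i = Σα_j = 8 for every i, so G^SO = 2·8 = 16.
W^SO = (Σα)·G^SO − ½·2·(Σα)² = (2/2)·8² = 64.
Deadweight loss = W^SO − W^NE = 17.

17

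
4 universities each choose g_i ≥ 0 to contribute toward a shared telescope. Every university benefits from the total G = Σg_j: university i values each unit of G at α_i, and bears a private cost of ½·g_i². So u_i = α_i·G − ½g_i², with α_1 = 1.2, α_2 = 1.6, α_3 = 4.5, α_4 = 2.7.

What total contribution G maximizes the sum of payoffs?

Planner FOC: ∂(Σu_j)/∂g_i = (Σα_j) − g_i = 0, so g_i^SO = Σα_j = 10 for every i; G^SO = 40.

40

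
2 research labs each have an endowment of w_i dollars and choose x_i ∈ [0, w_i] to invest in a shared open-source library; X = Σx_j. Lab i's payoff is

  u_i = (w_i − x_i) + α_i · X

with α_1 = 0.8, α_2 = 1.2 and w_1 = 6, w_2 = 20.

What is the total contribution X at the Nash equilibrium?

∂u_i/∂x_i = α_i − 1, so lab i contributes w_i if α_i > 1, else 0.
α_i > 1 for i ∈ {2}; NE contributions (0, 20), X = 20.

20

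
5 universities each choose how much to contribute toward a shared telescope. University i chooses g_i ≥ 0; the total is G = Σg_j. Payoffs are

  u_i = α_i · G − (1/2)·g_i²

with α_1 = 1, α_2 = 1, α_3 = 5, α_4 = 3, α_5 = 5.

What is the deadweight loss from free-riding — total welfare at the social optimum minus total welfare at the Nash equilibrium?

University i's FOC: ∂u_i/∂g_i = α_i − g_i = 0, so g_i* = α_i.
NE contributions = (1, 1, 5, 3, 5); G = 15.
W^NE = (Σα)·G − ½Σα_i² = 15² − ½·61 = 194.5.
Planner sets g_i = Σα_j = 15 for every i, so G^SO = 5·15 = 75.
W^SO = (Σα)·G^SO − ½·5·(Σα)² = (5/2)·15² = 562.5.
Deadweight loss = W^SO − W^NE = 368.

368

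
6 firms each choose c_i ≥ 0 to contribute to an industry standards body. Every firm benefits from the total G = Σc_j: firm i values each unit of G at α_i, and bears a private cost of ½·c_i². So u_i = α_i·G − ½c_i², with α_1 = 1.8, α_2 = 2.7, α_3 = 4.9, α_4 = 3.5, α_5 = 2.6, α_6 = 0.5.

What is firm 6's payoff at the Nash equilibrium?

7.875

Firm i's FOC: ∂u_i/∂c_i = α_i − c_i = 0, so c_i* = α_i.
NE contributions = (1.8, 2.7, 4.9, 3.5, 2.6, 0.5); G = 16.
u_6 = α_6·G − ½·(c_6)² = 0.5·16 − ½·0.5² = 7.875.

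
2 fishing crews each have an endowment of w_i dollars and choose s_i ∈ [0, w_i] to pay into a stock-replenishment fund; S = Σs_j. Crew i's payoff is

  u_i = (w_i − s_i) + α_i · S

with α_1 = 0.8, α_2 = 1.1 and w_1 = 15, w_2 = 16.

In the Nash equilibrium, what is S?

16

∂u_i/∂s_i = α_i − 1, so crew i contributes w_i if α_i > 1, else 0.
α_i > 1 for i ∈ {2}; NE contributions (0, 16), S = 16.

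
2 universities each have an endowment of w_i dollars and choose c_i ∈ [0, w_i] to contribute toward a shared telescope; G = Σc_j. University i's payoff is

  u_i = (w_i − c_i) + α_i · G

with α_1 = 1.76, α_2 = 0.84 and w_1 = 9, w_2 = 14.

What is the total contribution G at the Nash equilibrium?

9

∂u_i/∂c_i = α_i − 1, so university i contributes w_i if α_i > 1, else 0.
α_i > 1 for i ∈ {1}; NE contributions (9, 0), G = 9.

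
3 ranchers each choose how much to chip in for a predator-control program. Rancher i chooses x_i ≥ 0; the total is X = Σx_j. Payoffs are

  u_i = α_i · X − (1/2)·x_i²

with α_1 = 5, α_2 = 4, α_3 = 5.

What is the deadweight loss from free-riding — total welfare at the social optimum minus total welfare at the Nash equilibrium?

Rancher i's FOC: ∂u_i/∂x_i = α_i − x_i = 0, so x_i* = α_i.
NE contributions = (5, 4, 5); X = 14.
W^NE = (Σα)·X − ½Σα_i² = 14² − ½·66 = 163.
Planner sets x_i = Σα_j = 14 for every i, so X^SO = 3·14 = 42.
W^SO = (Σα)·X^SO − ½·3·(Σα)² = (3/2)·14² = 294.
Deadweight loss = W^SO − W^NE = 131.

131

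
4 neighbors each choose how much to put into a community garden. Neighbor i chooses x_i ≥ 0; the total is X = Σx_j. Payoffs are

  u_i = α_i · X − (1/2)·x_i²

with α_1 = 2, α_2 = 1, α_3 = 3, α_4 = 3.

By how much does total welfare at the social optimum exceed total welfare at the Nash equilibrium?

Neighbor i's FOC: ∂u_i/∂x_i = α_i − x_i = 0, so x_i* = α_i.
NE contributions = (2, 1, 3, 3); X = 9.
W^NE = (Σα)·X − ½Σα_i² = 9² − ½·23 = 69.5.
Planner sets x_i = Σα_j = 9 for every i, so X^SO = 4·9 = 36.
W^SO = (Σα)·X^SO − ½·4·(Σα)² = (4/2)·9² = 162.
Deadweight loss = W^SO − W^NE = 92.5.

92.5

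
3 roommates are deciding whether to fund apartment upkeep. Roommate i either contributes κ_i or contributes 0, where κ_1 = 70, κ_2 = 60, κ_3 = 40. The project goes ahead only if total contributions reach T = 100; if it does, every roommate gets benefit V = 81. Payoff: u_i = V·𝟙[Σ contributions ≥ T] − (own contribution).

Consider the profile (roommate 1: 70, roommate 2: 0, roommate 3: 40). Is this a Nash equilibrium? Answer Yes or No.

Total = 110 ≥ 100: provided.
Roommate 1 (pledges 70, payoff 11): dropping to 0 → total 40, payoff 0. No gain.
Roommate 2 (pledges 0, payoff 81): pledging 60 → total 170, payoff 21. No gain.
Roommate 3 (pledges 40, payoff 41): dropping to 0 → total 70, payoff 0. No gain.

Yes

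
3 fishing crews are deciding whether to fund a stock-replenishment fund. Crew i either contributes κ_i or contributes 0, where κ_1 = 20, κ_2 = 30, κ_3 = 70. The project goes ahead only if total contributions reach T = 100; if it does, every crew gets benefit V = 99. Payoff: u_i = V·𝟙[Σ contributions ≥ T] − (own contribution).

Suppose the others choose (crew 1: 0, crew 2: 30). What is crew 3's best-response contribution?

70

Others' total = 30. Contributing 70 brings total to 100 ≥ 100: gain V − κ_3 = 29.
Best response: 70.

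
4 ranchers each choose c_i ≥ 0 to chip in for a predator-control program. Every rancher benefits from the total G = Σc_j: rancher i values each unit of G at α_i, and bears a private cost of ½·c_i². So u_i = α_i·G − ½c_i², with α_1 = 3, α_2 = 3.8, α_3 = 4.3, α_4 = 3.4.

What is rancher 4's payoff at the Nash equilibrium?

43.52

Rancher i's FOC: ∂u_i/∂c_i = α_i − c_i = 0, so c_i* = α_i.
NE contributions = (3, 3.8, 4.3, 3.4); G = 14.5.
u_4 = α_4·G − ½·(c_4)² = 3.4·14.5 − ½·3.4² = 43.52.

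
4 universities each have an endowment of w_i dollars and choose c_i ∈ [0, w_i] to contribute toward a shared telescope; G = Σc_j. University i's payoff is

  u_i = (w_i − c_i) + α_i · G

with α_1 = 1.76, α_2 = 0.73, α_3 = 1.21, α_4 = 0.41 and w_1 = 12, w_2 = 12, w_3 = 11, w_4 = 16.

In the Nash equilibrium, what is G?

23

∂u_i/∂c_i = α_i − 1, so university i contributes w_i if α_i > 1, else 0.
α_i > 1 for i ∈ {1, 3}; NE contributions (12, 0, 11, 0), G = 23.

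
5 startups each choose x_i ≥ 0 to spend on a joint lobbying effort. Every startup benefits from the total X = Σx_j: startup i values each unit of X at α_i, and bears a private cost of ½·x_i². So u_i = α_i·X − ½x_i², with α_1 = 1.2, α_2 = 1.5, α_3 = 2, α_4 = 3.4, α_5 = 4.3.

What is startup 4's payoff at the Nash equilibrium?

Startup i's FOC: ∂u_i/∂x_i = α_i − x_i = 0, so x_i* = α_i.
NE contributions = (1.2, 1.5, 2, 3.4, 4.3); X = 12.4.
u_4 = α_4·X − ½·(x_4)² = 3.4·12.4 − ½·3.4² = 36.38.

36.38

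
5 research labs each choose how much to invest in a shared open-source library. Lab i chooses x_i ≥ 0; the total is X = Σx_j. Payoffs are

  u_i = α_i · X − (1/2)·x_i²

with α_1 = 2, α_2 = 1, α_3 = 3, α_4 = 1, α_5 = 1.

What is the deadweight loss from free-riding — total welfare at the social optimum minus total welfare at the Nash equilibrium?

Lab i's FOC: ∂u_i/∂x_i = α_i − x_i = 0, so x_i* = α_i.
NE contributions = (2, 1, 3, 1, 1); X = 8.
W^NE = (Σα)·X − ½Σα_i² = 8² − ½·16 = 56.
Planner sets x_i = Σα_j = 8 for every i, so X^SO = 5·8 = 40.
W^SO = (Σα)·X^SO − ½·5·(Σα)² = (5/2)·8² = 160.
Deadweight loss = W^SO − W^NE = 104.

104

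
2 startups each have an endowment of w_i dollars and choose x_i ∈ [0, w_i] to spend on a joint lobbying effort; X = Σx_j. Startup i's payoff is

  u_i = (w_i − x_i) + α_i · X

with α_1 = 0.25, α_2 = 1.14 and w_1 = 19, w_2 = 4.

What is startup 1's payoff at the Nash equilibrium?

∂u_i/∂x_i = α_i − 1, so startup i contributes w_i if α_i > 1, else 0.
α_i > 1 for i ∈ {2}; NE contributions (0, 4), X = 4.
u_1 = (19 − 0) + 0.25·4 = 20.

20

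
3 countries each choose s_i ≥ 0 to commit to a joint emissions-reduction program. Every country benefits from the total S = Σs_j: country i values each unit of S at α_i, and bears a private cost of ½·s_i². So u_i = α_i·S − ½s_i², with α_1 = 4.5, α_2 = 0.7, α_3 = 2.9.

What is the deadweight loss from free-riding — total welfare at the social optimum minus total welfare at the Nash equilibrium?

47.38

Country i's FOC: ∂u_i/∂s_i = α_i − s_i = 0, so s_i* = α_i.
NE contributions = (4.5, 0.7, 2.9); S = 8.1.
W^NE = (Σα)·S − ½Σα_i² = 8.1² − ½·29.15 = 51.035.
Planner sets s_i = Σα_j = 8.1 for every i, so S^SO = 3·8.1 = 24.3.
W^SO = (Σα)·S^SO − ½·3·(Σα)² = (3/2)·8.1² = 98.415.
Deadweight loss = W^SO − W^NE = 47.38.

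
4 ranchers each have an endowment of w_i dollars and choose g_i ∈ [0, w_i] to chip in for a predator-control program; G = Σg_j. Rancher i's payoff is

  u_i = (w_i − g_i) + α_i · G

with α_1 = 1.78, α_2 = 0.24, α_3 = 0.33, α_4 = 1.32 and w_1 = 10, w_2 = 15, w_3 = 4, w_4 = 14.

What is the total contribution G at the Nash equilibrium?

∂u_i/∂g_i = α_i − 1, so rancher i contributes w_i if α_i > 1, else 0.
α_i > 1 for i ∈ {1, 4}; NE contributions (10, 0, 0, 14), G = 24.

24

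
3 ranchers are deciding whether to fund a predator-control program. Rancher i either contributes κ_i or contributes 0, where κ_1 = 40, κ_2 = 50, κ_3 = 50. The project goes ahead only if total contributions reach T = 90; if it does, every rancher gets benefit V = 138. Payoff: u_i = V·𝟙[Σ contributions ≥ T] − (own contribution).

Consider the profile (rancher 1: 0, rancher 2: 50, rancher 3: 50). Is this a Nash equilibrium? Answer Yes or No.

Total = 100 ≥ 90: provided.
Rancher 1 (pledges 0, payoff 138): pledging 40 → total 140, payoff 98. No gain.
Rancher 2 (pledges 50, payoff 88): dropping to 0 → total 50, payoff 0. No gain.
Rancher 3 (pledges 50, payoff 88): dropping to 0 → total 50, payoff 0. No gain.

Yes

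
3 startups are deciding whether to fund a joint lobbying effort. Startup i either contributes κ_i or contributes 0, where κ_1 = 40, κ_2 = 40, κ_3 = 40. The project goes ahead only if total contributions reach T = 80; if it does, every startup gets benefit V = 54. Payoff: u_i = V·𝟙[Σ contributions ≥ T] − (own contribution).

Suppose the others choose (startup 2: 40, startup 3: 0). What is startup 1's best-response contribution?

Others' total = 40. Contributing 40 brings total to 80 ≥ 80: gain V − κ_1 = 14.
Best response: 40.

40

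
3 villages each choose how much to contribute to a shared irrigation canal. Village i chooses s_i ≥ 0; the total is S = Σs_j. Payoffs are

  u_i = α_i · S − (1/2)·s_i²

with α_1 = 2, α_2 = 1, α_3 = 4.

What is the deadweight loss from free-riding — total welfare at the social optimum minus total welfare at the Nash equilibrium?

35

Village i's FOC: ∂u_i/∂s_i = α_i − s_i = 0, so s_i* = α_i.
NE contributions = (2, 1, 4); S = 7.
W^NE = (Σα)·S − ½Σα_i² = 7² − ½·21 = 38.5.
Planner sets s_i = Σα_j = 7 for every i, so S^SO = 3·7 = 21.
W^SO = (Σα)·S^SO − ½·3·(Σα)² = (3/2)·7² = 73.5.
Deadweight loss = W^SO − W^NE = 35.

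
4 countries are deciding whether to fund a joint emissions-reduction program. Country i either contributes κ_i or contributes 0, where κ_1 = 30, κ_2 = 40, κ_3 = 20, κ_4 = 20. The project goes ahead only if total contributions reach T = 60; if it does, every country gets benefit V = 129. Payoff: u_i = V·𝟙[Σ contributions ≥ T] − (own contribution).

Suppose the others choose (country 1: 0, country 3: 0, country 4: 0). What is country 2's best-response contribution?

Others' total = 0. Even contributing 40 gives 40 < 60: no benefit either way.
Best response: 0.

0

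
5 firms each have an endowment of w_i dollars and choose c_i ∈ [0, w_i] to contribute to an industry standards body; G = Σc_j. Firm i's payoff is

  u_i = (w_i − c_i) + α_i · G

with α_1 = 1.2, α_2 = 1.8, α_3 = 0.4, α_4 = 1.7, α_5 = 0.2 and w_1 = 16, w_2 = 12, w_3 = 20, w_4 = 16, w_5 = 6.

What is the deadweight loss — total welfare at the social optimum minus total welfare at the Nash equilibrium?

111.8

∂u_i/∂c_i = α_i − 1, so firm i contributes w_i if α_i > 1, else 0.
α_i > 1 for i ∈ {1, 2, 4}; NE contributions (16, 12, 0, 16, 0), G = 44.
W^NE = Σw_i − G^NE + (Σα_i)·G^NE = 70 + 4.3·44 = 259.2.
Planner: ∂(Σu_j)/∂c_i = Σα_j − 1 = 4.3 > 0, so everyone contributes w_i; G^SO = 70, W^SO = 70 + 4.3·70 = 371.
Deadweight loss = 111.8.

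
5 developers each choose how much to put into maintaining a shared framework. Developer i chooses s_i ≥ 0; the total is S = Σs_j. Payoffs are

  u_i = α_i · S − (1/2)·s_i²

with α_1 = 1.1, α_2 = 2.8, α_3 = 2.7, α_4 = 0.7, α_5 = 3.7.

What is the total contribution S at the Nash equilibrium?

Developer i's FOC: ∂u_i/∂s_i = α_i − s_i = 0, so s_i* = α_i.
NE contributions = (1.1, 2.8, 2.7, 0.7, 3.7); S = 11.

11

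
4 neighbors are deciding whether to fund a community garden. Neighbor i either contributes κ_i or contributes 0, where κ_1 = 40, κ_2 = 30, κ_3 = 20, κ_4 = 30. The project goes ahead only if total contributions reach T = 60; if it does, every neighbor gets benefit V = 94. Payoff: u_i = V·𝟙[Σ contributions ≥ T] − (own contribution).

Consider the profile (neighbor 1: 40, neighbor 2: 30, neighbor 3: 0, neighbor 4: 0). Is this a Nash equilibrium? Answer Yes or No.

Yes

Total = 70 ≥ 60: provided.
Neighbor 1 (pledges 40, payoff 54): dropping to 0 → total 30, payoff 0. No gain.
Neighbor 2 (pledges 30, payoff 64): dropping to 0 → total 40, payoff 0. No gain.
Neighbor 3 (pledges 0, payoff 94): pledging 20 → total 90, payoff 74. No gain.
Neighbor 4 (pledges 0, payoff 94): pledging 30 → total 100, payoff 64. No gain.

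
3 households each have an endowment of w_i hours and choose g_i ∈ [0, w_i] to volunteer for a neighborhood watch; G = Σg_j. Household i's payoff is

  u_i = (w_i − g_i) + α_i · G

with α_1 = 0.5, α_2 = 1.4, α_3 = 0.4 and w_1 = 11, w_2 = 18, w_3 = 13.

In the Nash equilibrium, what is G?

18

∂u_i/∂g_i = α_i − 1, so household i contributes w_i if α_i > 1, else 0.
α_i > 1 for i ∈ {2}; NE contributions (0, 18, 0), G = 18.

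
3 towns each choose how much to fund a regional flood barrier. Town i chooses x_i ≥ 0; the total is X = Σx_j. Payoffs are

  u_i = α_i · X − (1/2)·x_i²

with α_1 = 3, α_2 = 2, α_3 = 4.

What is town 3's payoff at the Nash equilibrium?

28

Town i's FOC: ∂u_i/∂x_i = α_i − x_i = 0, so x_i* = α_i.
NE contributions = (3, 2, 4); X = 9.
u_3 = α_3·X − ½·(x_3)² = 4·9 − ½·4² = 28.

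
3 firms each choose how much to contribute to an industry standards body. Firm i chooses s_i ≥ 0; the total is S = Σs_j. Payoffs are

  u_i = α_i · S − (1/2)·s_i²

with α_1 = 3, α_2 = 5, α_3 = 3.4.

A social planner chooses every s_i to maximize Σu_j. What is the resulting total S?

34.2

Planner FOC: ∂(Σu_j)/∂s_i = (Σα_j) − s_i = 0, so s_i^SO = Σα_j = 11.4 for every i; S^SO = 34.2.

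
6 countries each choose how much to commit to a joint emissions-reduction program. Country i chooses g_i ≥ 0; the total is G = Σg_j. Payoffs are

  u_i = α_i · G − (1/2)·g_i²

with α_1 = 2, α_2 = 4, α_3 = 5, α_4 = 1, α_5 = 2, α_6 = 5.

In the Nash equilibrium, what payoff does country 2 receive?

68

Country i's FOC: ∂u_i/∂g_i = α_i − g_i = 0, so g_i* = α_i.
NE contributions = (2, 4, 5, 1, 2, 5); G = 19.
u_2 = α_2·G − ½·(g_2)² = 4·19 − ½·4² = 68.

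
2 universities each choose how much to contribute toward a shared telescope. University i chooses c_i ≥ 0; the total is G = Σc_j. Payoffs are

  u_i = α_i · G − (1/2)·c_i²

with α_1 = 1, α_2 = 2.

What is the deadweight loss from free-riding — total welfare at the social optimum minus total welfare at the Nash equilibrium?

2.5

University i's FOC: ∂u_i/∂c_i = α_i − c_i = 0, so c_i* = α_i.
NE contributions = (1, 2); G = 3.
W^NE = (Σα)·G − ½Σα_i² = 3² − ½·5 = 6.5.
Planner sets c_i = Σα_j = 3 for every i, so G^SO = 2·3 = 6.
W^SO = (Σα)·G^SO − ½·2·(Σα)² = (2/2)·3² = 9.
Deadweight loss = W^SO − W^NE = 2.5.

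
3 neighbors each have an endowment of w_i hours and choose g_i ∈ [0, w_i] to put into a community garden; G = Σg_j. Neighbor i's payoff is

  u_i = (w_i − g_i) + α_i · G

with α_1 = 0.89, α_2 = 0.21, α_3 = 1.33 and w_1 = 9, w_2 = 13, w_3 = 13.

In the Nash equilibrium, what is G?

13

∂u_i/∂g_i = α_i − 1, so neighbor i contributes w_i if α_i > 1, else 0.
α_i > 1 for i ∈ {3}; NE contributions (0, 0, 13), G = 13.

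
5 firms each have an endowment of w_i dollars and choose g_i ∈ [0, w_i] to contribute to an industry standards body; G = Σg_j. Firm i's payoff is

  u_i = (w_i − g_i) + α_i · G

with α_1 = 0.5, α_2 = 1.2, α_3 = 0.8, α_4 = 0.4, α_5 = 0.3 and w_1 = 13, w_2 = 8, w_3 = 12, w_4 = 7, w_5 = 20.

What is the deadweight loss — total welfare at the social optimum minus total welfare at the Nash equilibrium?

114.4

∂u_i/∂g_i = α_i − 1, so firm i contributes w_i if α_i > 1, else 0.
α_i > 1 for i ∈ {2}; NE contributions (0, 8, 0, 0, 0), G = 8.
W^NE = Σw_i − G^NE + (Σα_i)·G^NE = 60 + 2.2·8 = 77.6.
Planner: ∂(Σu_j)/∂g_i = Σα_j − 1 = 2.2 > 0, so everyone contributes w_i; G^SO = 60, W^SO = 60 + 2.2·60 = 192.
Deadweight loss = 114.4.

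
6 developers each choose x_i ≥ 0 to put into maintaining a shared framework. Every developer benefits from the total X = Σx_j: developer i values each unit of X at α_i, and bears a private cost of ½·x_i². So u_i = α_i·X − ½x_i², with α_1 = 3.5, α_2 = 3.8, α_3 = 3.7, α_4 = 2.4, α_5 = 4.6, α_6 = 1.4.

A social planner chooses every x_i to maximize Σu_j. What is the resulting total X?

116.4

Planner FOC: ∂(Σu_j)/∂x_i = (Σα_j) − x_i = 0, so x_i^SO = Σα_j = 19.4 for every i; X^SO = 116.4.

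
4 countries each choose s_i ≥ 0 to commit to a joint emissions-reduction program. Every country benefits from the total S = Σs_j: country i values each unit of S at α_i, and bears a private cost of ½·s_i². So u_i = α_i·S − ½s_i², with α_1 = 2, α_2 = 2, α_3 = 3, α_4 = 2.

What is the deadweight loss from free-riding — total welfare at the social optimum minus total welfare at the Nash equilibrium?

Country i's FOC: ∂u_i/∂s_i = α_i − s_i = 0, so s_i* = α_i.
NE contributions = (2, 2, 3, 2); S = 9.
W^NE = (Σα)·S − ½Σα_i² = 9² − ½·21 = 70.5.
Planner sets s_i = Σα_j = 9 for every i, so S^SO = 4·9 = 36.
W^SO = (Σα)·S^SO − ½·4·(Σα)² = (4/2)·9² = 162.
Deadweight loss = W^SO − W^NE = 91.5.

91.5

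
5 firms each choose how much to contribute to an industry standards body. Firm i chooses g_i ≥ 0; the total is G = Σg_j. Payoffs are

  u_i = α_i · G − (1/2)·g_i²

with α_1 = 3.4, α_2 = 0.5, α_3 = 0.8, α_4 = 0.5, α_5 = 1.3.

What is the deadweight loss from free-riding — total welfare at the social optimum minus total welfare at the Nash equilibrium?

70.57

Firm i's FOC: ∂u_i/∂g_i = α_i − g_i = 0, so g_i* = α_i.
NE contributions = (3.4, 0.5, 0.8, 0.5, 1.3); G = 6.5.
W^NE = (Σα)·G − ½Σα_i² = 6.5² − ½·14.39 = 35.055.
Planner sets g_i = Σα_j = 6.5 for every i, so G^SO = 5·6.5 = 32.5.
W^SO = (Σα)·G^SO − ½·5·(Σα)² = (5/2)·6.5² = 105.625.
Deadweight loss = W^SO − W^NE = 70.57.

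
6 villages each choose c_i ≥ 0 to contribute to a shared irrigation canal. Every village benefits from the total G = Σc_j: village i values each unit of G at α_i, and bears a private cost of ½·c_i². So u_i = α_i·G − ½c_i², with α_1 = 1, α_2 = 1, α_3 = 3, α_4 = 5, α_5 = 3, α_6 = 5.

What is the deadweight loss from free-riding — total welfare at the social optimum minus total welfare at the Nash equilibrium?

Village i's FOC: ∂u_i/∂c_i = α_i − c_i = 0, so c_i* = α_i.
NE contributions = (1, 1, 3, 5, 3, 5); G = 18.
W^NE = (Σα)·G − ½Σα_i² = 18² − ½·70 = 289.
Planner sets c_i = Σα_j = 18 for every i, so G^SO = 6·18 = 108.
W^SO = (Σα)·G^SO − ½·6·(Σα)² = (6/2)·18² = 972.
Deadweight loss = W^SO − W^NE = 683.

683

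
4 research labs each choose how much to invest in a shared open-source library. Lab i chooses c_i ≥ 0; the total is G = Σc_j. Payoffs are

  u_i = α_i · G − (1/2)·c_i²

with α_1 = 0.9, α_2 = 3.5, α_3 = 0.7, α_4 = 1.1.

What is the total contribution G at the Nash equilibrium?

6.2

Lab i's FOC: ∂u_i/∂c_i = α_i − c_i = 0, so c_i* = α_i.
NE contributions = (0.9, 3.5, 0.7, 1.1); G = 6.2.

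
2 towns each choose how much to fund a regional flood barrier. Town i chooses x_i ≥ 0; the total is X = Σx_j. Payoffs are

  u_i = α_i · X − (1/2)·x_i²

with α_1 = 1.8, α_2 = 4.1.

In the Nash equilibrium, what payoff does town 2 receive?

15.785

Town i's FOC: ∂u_i/∂x_i = α_i − x_i = 0, so x_i* = α_i.
NE contributions = (1.8, 4.1); X = 5.9.
u_2 = α_2·X − ½·(x_2)² = 4.1·5.9 − ½·4.1² = 15.785.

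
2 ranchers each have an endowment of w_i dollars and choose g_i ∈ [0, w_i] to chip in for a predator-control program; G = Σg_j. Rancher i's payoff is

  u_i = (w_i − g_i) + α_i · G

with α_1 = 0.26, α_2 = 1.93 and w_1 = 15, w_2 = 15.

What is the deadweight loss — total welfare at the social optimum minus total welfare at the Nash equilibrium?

17.85

∂u_i/∂g_i = α_i − 1, so rancher i contributes w_i if α_i > 1, else 0.
α_i > 1 for i ∈ {2}; NE contributions (0, 15), G = 15.
W^NE = Σw_i − G^NE + (Σα_i)·G^NE = 30 + 1.19·15 = 47.85.
Planner: ∂(Σu_j)/∂g_i = Σα_j − 1 = 1.19 > 0, so everyone contributes w_i; G^SO = 30, W^SO = 30 + 1.19·30 = 65.7.
Deadweight loss = 17.85.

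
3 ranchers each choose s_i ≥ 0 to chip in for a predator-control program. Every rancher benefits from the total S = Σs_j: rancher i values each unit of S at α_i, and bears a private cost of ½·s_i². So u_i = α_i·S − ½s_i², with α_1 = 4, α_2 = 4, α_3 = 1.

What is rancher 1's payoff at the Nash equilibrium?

28

Rancher i's FOC: ∂u_i/∂s_i = α_i − s_i = 0, so s_i* = α_i.
NE contributions = (4, 4, 1); S = 9.
u_1 = α_1·S − ½·(s_1)² = 4·9 − ½·4² = 28.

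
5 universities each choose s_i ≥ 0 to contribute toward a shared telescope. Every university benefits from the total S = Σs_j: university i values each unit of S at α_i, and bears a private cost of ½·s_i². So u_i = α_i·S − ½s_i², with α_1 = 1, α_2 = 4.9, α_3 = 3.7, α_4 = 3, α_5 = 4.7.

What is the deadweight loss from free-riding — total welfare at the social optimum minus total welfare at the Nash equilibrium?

483.83

University i's FOC: ∂u_i/∂s_i = α_i − s_i = 0, so s_i* = α_i.
NE contributions = (1, 4.9, 3.7, 3, 4.7); S = 17.3.
W^NE = (Σα)·S − ½Σα_i² = 17.3² − ½·69.79 = 264.395.
Planner sets s_i = Σα_j = 17.3 for every i, so S^SO = 5·17.3 = 86.5.
W^SO = (Σα)·S^SO − ½·5·(Σα)² = (5/2)·17.3² = 748.225.
Deadweight loss = W^SO − W^NE = 483.83.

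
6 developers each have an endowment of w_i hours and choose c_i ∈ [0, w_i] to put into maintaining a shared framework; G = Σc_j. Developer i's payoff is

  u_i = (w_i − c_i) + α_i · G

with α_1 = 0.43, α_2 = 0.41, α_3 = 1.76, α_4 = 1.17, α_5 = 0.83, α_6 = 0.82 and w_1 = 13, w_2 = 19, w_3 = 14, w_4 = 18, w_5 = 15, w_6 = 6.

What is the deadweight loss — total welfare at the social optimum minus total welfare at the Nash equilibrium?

234.26

∂u_i/∂c_i = α_i − 1, so developer i contributes w_i if α_i > 1, else 0.
α_i > 1 for i ∈ {3, 4}; NE contributions (0, 0, 14, 18, 0, 0), G = 32.
W^NE = Σw_i − G^NE + (Σα_i)·G^NE = 85 + 4.42·32 = 226.44.
Planner: ∂(Σu_j)/∂c_i = Σα_j − 1 = 4.42 > 0, so everyone contributes w_i; G^SO = 85, W^SO = 85 + 4.42·85 = 460.7.
Deadweight loss = 234.26.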